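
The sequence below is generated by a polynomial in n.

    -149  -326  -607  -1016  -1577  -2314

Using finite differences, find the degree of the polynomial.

-177, -281, -409, -561, -737
-104, -128, -152, -176
-24, -24, -24
The third differences are constant, so the polynomial has degree 3.

3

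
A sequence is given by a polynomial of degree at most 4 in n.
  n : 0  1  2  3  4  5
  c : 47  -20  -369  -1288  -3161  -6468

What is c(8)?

-67, -349, -919, -1873, -3307
-282, -570, -954, -1434
-288, -384, -480
-96, -96
Fourth differences constant at -96.
-480 − 96 = -576;  -1434 − 576 = -2010;  -3307 − 2010 = -5317;  -6468 − 5317 = -11785
-576 − 96 = -672;  -2010 − 672 = -2682;  -5317 − 2682 = -7999;  -11785 − 7999 = -19784
-672 − 96 = -768;  -2682 − 768 = -3450;  -7999 − 3450 = -11449;  -19784 − 11449 = -31233

-31233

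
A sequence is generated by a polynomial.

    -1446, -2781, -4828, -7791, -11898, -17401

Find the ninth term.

-45166

-1335  -2047  -2963  -4107  -5503
-712  -916  -1144  -1396
-204  -228  -252
-24  -24
The fourth differences are constant (-24).
-252 − 24 = -276;  -1396 − 276 = -1672;  -5503 − 1672 = -7175;  -17401 − 7175 = -24576
-276 − 24 = -300;  -1672 − 300 = -1972;  -7175 − 1972 = -9147;  -24576 − 9147 = -33723
-300 − 24 = -324;  -1972 − 324 = -2296;  -9147 − 2296 = -11443;  -33723 − 11443 = -45166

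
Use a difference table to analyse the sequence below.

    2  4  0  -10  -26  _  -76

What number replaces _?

-48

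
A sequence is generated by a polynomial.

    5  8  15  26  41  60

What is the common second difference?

4

First differences: 3, 7, 11, 15, 19
Second differences: 4, 4, 4, 4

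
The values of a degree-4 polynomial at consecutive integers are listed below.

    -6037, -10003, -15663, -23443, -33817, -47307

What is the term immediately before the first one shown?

Δ: -3966  -5660  -7780  -10374  -13490
Δ²: -1694  -2120  -2594  -3116
Δ³: -426  -474  -522
Δ⁴: -48  -48
The fourth differences are constant at -48.
Work back: -426 + 48 = -378;  -1694 + 378 = -1316;  -3966 + 1316 = -2650;  -6037 + 2650 = -3387

-3387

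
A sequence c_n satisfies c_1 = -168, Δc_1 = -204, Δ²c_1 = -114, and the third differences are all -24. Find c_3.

-690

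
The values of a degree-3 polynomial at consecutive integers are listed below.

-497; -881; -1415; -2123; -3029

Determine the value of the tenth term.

-11369

Δ: -384 , -534 , -708 , -906
Δ²: -150 , -174 , -198
Δ³: -24 , -24
The third differences are constant (-24).
-198 − 24 = -222;  -906 − 222 = -1128;  -3029 − 1128 = -4157
-222 − 24 = -246;  -1128 − 246 = -1374;  -4157 − 1374 = -5531
-246 − 24 = -270;  -1374 − 270 = -1644;  -5531 − 1644 = -7175
-270 − 24 = -294;  -1644 − 294 = -1938;  -7175 − 1938 = -9113
-294 − 24 = -318;  -1938 − 318 = -2256;  -9113 − 2256 = -11369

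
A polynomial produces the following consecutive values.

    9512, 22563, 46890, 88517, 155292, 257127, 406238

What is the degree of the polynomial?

Δ: 13051, 24327, 41627, 66775, 101835, 149111
Δ²: 11276, 17300, 25148, 35060, 47276
Δ³: 6024, 7848, 9912, 12216
Δ⁴: 1824, 2064, 2304
Δ⁵: 240, 240
The fifth differences are constant, so the polynomial has degree 5.

5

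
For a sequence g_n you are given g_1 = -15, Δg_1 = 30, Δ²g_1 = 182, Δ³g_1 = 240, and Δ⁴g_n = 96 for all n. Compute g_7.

9135

Build the table forward from the leading diagonal:
Fourth differences: 96  96  96  96  96  96  96
Third differences: 240  336  432  528  624  720  816
Second differences: 182  422  758  1190  1718  2342  3062
First differences: 30  212  634  1392  2582  4300  6642
g: -15  15  227  861  2253  4835  9135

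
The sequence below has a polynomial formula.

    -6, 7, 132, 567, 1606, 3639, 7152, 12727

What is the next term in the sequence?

21042

13  125  435  1039  2033  3513  5575
112  310  604  994  1480  2062
198  294  390  486  582
96  96  96  96
Fourth differences constant at 96.
582 + 96 = 678;  2062 + 678 = 2740;  5575 + 2740 = 8315;  12727 + 8315 = 21042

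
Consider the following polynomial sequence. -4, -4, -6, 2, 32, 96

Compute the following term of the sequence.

0, -2, 8, 30, 64
-2, 10, 22, 34
12, 12, 12
Constant third difference = 12, so extend:
34 + 12 = 46;  64 + 46 = 110;  96 + 110 = 206

206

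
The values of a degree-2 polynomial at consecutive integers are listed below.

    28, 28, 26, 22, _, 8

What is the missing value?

Using the first 4 terms:
D1: 0, -2, -4
D2: -2, -2
Constant second difference = -2.
Extend forward: -4 − 2 = -6;  22 − 6 = 16

16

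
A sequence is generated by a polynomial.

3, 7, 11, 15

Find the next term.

19

First differences: 4  4  4
The first differences are constant (4).
15 + 4 = 19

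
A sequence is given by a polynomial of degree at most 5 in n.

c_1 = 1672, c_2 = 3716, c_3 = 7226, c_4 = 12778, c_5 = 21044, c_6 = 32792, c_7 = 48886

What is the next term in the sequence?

70286

Δ: 2044 , 3510 , 5552 , 8266 , 11748 , 16094
Δ²: 1466 , 2042 , 2714 , 3482 , 4346
Δ³: 576 , 672 , 768 , 864
Δ⁴: 96 , 96 , 96
Fourth differences constant at 96.
864 + 96 = 960;  4346 + 960 = 5306;  16094 + 5306 = 21400;  48886 + 21400 = 70286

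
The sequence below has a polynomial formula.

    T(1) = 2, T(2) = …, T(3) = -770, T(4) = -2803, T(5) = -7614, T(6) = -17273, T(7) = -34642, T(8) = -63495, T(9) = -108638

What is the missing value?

-117

Using the last 7 terms:
Δ: -2033  -4811  -9659  -17369  -28853  -45143
Δ²: -2778  -4848  -7710  -11484  -16290
Δ³: -2070  -2862  -3774  -4806
Δ⁴: -792  -912  -1032
Δ⁵: -120  -120
Constant fifth difference = -120.
Extend backward: -792 + 120 = -672;  -2070 + 672 = -1398;  -2778 + 1398 = -1380;  -2033 + 1380 = -653;  -770 + 653 = -117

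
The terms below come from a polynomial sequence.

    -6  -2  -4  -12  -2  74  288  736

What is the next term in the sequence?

1538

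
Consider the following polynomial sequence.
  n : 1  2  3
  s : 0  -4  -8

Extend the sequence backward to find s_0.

First differences: -4  -4
The first differences are constant at -4.
Work back: 0 + 4 = 4

4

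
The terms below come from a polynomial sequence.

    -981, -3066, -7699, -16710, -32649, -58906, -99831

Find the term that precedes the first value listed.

Δ: -2085, -4633, -9011, -15939, -26257, -40925
Δ²: -2548, -4378, -6928, -10318, -14668
Δ³: -1830, -2550, -3390, -4350
Δ⁴: -720, -840, -960
Δ⁵: -120, -120
The fifth differences are constant at -120.
Work back: -720 + 120 = -600;  -1830 + 600 = -1230;  -2548 + 1230 = -1318;  -2085 + 1318 = -767;  -981 + 767 = -214

-214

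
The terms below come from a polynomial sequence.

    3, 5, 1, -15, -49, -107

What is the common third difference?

First differences: 2, -4, -16, -34, -58
Second differences: -6, -12, -18, -24
Third differences: -6, -6, -6

-6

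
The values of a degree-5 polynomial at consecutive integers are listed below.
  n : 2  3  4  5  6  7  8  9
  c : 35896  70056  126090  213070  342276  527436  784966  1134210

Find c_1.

16506

34160, 56034, 86980, 129206, 185160, 257530, 349244
21874, 30946, 42226, 55954, 72370, 91714
9072, 11280, 13728, 16416, 19344
2208, 2448, 2688, 2928
240, 240, 240
The fifth differences are constant at 240.
Work back: 2208 − 240 = 1968;  9072 − 1968 = 7104;  21874 − 7104 = 14770;  34160 − 14770 = 19390;  35896 − 19390 = 16506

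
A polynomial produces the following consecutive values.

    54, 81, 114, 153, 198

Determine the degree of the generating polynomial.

27, 33, 39, 45
6, 6, 6
The second differences are constant, so the polynomial has degree 2.

2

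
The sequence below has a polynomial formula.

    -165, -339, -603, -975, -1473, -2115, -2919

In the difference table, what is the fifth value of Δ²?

Δ: -174, -264, -372, -498, -642, -804
Δ²: -90, -108, -126, -144, -162
Δ³: -18, -18, -18, -18

-162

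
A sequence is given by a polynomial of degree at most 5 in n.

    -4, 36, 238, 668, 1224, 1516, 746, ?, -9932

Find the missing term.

-2412

Using the first 7 terms:
Δ: 40  202  430  556  292  -770
Δ²: 162  228  126  -264  -1062
Δ³: 66  -102  -390  -798
Δ⁴: -168  -288  -408
Δ⁵: -120  -120
Constant fifth difference = -120.
Extend forward: -408 − 120 = -528;  -798 − 528 = -1326;  -1062 − 1326 = -2388;  -770 − 2388 = -3158;  746 − 3158 = -2412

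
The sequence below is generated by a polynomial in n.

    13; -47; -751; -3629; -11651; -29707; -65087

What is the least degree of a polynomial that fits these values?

5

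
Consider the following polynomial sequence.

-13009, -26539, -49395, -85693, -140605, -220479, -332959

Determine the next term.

First differences: -13530  -22856  -36298  -54912  -79874  -112480
Second differences: -9326  -13442  -18614  -24962  -32606
Third differences: -4116  -5172  -6348  -7644
Fourth differences: -1056  -1176  -1296
Fifth differences: -120  -120
Fifth differences constant at -120.
-1296 − 120 = -1416;  -7644 − 1416 = -9060;  -32606 − 9060 = -41666;  -112480 − 41666 = -154146;  -332959 − 154146 = -487105

-487105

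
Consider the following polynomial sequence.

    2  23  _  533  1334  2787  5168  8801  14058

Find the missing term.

156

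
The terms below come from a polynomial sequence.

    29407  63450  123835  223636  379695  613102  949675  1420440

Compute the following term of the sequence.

D1: 34043, 60385, 99801, 156059, 233407, 336573, 470765
D2: 26342, 39416, 56258, 77348, 103166, 134192
D3: 13074, 16842, 21090, 25818, 31026
D4: 3768, 4248, 4728, 5208
D5: 480, 480, 480
Constant fifth difference = 480, so extend:
5208 + 480 = 5688;  31026 + 5688 = 36714;  134192 + 36714 = 170906;  470765 + 170906 = 641671;  1420440 + 641671 = 2062111

2062111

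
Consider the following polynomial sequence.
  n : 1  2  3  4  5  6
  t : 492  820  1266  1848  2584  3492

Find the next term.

4590

328  446  582  736  908
118  136  154  172
18  18  18
The third differences are constant (18).
172 + 18 = 190;  908 + 190 = 1098;  3492 + 1098 = 4590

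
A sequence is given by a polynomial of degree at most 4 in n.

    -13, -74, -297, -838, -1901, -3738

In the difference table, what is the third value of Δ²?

D1: -61, -223, -541, -1063, -1837
D2: -162, -318, -522, -774
D3: -156, -204, -252
D4: -48, -48

-522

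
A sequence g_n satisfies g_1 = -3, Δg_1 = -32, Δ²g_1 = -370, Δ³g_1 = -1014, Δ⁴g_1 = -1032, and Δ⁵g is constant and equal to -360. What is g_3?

Build the table forward from the leading diagonal:
D5: -360, -360, -360
D4: -1032, -1392, -1752
D3: -1014, -2046, -3438
D2: -370, -1384, -3430
D1: -32, -402, -1786
g: -3, -35, -437

-437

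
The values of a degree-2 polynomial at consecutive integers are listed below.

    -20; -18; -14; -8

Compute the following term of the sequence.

0

D1: 2, 4, 6
D2: 2, 2
Constant second difference = 2, so extend:
6 + 2 = 8;  -8 + 8 = 0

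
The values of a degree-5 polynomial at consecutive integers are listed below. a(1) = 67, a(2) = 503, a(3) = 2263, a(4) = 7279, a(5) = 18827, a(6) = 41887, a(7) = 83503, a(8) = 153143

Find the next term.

263059

436 , 1760 , 5016 , 11548 , 23060 , 41616 , 69640
1324 , 3256 , 6532 , 11512 , 18556 , 28024
1932 , 3276 , 4980 , 7044 , 9468
1344 , 1704 , 2064 , 2424
360 , 360 , 360
Constant fifth difference = 360, so extend:
2424 + 360 = 2784;  9468 + 2784 = 12252;  28024 + 12252 = 40276;  69640 + 40276 = 109916;  153143 + 109916 = 263059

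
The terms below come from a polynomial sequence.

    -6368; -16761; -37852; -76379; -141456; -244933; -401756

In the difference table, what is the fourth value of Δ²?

-38400

D1: -10393, -21091, -38527, -65077, -103477, -156823
D2: -10698, -17436, -26550, -38400, -53346
D3: -6738, -9114, -11850, -14946
D4: -2376, -2736, -3096
D5: -360, -360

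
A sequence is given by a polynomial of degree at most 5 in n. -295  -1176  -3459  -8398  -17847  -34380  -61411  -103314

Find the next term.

First differences: -881, -2283, -4939, -9449, -16533, -27031, -41903
Second differences: -1402, -2656, -4510, -7084, -10498, -14872
Third differences: -1254, -1854, -2574, -3414, -4374
Fourth differences: -600, -720, -840, -960
Fifth differences: -120, -120, -120
Fifth differences constant at -120.
-960 − 120 = -1080;  -4374 − 1080 = -5454;  -14872 − 5454 = -20326;  -41903 − 20326 = -62229;  -103314 − 62229 = -165543

-165543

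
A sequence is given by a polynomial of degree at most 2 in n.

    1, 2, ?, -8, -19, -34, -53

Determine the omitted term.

-1

Using the last 4 terms:
Δ: -11, -15, -19
Δ²: -4, -4
Constant second difference = -4.
Extend backward: -11 + 4 = -7;  -8 + 7 = -1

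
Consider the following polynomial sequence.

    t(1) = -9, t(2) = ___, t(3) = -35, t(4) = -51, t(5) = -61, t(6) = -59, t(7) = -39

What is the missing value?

-19

Using the last 5 terms:
Δ: -16  -10  2  20
Δ²: 6  12  18
Δ³: 6  6
Constant third difference = 6.
Extend backward: 6 − 6 = 0;  -16 + 0 = -16;  -35 + 16 = -19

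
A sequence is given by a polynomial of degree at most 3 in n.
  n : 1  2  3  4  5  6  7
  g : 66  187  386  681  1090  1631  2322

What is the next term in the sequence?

First differences: 121, 199, 295, 409, 541, 691
Second differences: 78, 96, 114, 132, 150
Third differences: 18, 18, 18, 18
Constant third difference = 18, so extend:
150 + 18 = 168;  691 + 168 = 859;  2322 + 859 = 3181

3181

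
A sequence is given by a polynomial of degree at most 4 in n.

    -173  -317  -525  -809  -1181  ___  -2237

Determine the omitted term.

Using the first 5 terms:
-144  -208  -284  -372
-64  -76  -88
-12  -12
Constant third difference = -12.
Extend forward: -88 − 12 = -100;  -372 − 100 = -472;  -1181 − 472 = -1653

-1653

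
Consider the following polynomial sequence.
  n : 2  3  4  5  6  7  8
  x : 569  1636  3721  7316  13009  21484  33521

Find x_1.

First differences: 1067  2085  3595  5693  8475  12037
Second differences: 1018  1510  2098  2782  3562
Third differences: 492  588  684  780
Fourth differences: 96  96  96
The fourth differences are constant at 96.
Work back: 492 − 96 = 396;  1018 − 396 = 622;  1067 − 622 = 445;  569 − 445 = 124

124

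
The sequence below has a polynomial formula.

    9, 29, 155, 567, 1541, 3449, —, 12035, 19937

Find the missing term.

6759

Using the first 6 terms:
20, 126, 412, 974, 1908
106, 286, 562, 934
180, 276, 372
96, 96
Constant fourth difference = 96.
Extend forward: 372 + 96 = 468;  934 + 468 = 1402;  1908 + 1402 = 3310;  3449 + 3310 = 6759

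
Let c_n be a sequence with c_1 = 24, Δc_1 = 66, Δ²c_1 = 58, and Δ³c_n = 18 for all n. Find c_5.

708

Build the table forward from the leading diagonal:
D3: 18, 18, 18, 18, 18
D2: 58, 76, 94, 112, 130
D1: 66, 124, 200, 294, 406
c: 24, 90, 214, 414, 708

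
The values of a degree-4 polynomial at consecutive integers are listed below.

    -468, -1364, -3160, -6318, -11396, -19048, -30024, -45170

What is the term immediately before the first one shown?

First differences: -896  -1796  -3158  -5078  -7652  -10976  -15146
Second differences: -900  -1362  -1920  -2574  -3324  -4170
Third differences: -462  -558  -654  -750  -846
Fourth differences: -96  -96  -96  -96
The fourth differences are constant at -96.
Work back: -462 + 96 = -366;  -900 + 366 = -534;  -896 + 534 = -362;  -468 + 362 = -106

-106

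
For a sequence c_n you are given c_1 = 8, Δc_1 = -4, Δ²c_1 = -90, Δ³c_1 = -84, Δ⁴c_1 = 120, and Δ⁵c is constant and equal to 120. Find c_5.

-764

Build the table forward from the leading diagonal:
D5: 120, 120, 120, 120, 120
D4: 120, 240, 360, 480, 600
D3: -84, 36, 276, 636, 1116
D2: -90, -174, -138, 138, 774
D1: -4, -94, -268, -406, -268
c: 8, 4, -90, -358, -764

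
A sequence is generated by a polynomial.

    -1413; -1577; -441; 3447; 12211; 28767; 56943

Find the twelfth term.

D1: -164 , 1136 , 3888 , 8764 , 16556 , 28176
D2: 1300 , 2752 , 4876 , 7792 , 11620
D3: 1452 , 2124 , 2916 , 3828
D4: 672 , 792 , 912
D5: 120 , 120
The fifth differences are constant (120).
912 + 120 = 1032;  3828 + 1032 = 4860;  11620 + 4860 = 16480;  28176 + 16480 = 44656;  56943 + 44656 = 101599
1032 + 120 = 1152;  4860 + 1152 = 6012;  16480 + 6012 = 22492;  44656 + 22492 = 67148;  101599 + 67148 = 168747
1152 + 120 = 1272;  6012 + 1272 = 7284;  22492 + 7284 = 29776;  67148 + 29776 = 96924;  168747 + 96924 = 265671
1272 + 120 = 1392;  7284 + 1392 = 8676;  29776 + 8676 = 38452;  96924 + 38452 = 135376;  265671 + 135376 = 401047
1392 + 120 = 1512;  8676 + 1512 = 10188;  38452 + 10188 = 48640;  135376 + 48640 = 184016;  401047 + 184016 = 585063

585063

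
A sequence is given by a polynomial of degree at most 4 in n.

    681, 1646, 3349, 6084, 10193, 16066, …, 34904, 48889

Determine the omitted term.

24141

Using the first 6 terms:
D1: 965  1703  2735  4109  5873
D2: 738  1032  1374  1764
D3: 294  342  390
D4: 48  48
Constant fourth difference = 48.
Extend forward: 390 + 48 = 438;  1764 + 438 = 2202;  5873 + 2202 = 8075;  16066 + 8075 = 24141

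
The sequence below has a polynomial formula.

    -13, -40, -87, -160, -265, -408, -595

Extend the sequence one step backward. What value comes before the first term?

0

D1: -27  -47  -73  -105  -143  -187
D2: -20  -26  -32  -38  -44
D3: -6  -6  -6  -6
The third differences are constant at -6.
Work back: -20 + 6 = -14;  -27 + 14 = -13;  -13 + 13 = 0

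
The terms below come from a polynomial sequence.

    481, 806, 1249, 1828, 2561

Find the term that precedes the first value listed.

256

325  443  579  733
118  136  154
18  18
The third differences are constant at 18.
Work back: 118 − 18 = 100;  325 − 100 = 225;  481 − 225 = 256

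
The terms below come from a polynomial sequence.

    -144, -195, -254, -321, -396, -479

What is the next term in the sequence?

-570

-51, -59, -67, -75, -83
-8, -8, -8, -8
The second differences are constant (-8).
-83 − 8 = -91;  -479 − 91 = -570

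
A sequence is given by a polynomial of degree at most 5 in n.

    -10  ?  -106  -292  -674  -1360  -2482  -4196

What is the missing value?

-32

Using the last 6 terms:
First differences: -186, -382, -686, -1122, -1714
Second differences: -196, -304, -436, -592
Third differences: -108, -132, -156
Fourth differences: -24, -24
Constant fourth difference = -24.
Extend backward: -108 + 24 = -84;  -196 + 84 = -112;  -186 + 112 = -74;  -106 + 74 = -32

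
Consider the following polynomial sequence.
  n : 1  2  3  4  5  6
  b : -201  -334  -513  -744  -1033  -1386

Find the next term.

-1809

First differences: -133 , -179 , -231 , -289 , -353
Second differences: -46 , -52 , -58 , -64
Third differences: -6 , -6 , -6
Constant third difference = -6, so extend:
-64 − 6 = -70;  -353 − 70 = -423;  -1386 − 423 = -1809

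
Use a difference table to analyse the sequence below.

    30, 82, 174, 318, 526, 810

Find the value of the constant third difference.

12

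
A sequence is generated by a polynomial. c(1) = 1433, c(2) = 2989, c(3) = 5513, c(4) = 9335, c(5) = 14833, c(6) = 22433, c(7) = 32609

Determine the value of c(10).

D1: 1556, 2524, 3822, 5498, 7600, 10176
D2: 968, 1298, 1676, 2102, 2576
D3: 330, 378, 426, 474
D4: 48, 48, 48
Constant fourth difference = 48, so extend:
474 + 48 = 522;  2576 + 522 = 3098;  10176 + 3098 = 13274;  32609 + 13274 = 45883
522 + 48 = 570;  3098 + 570 = 3668;  13274 + 3668 = 16942;  45883 + 16942 = 62825
570 + 48 = 618;  3668 + 618 = 4286;  16942 + 4286 = 21228;  62825 + 21228 = 84053

84053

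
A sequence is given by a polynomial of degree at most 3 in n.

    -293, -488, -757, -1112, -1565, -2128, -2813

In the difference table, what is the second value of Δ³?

-12

Δ: -195, -269, -355, -453, -563, -685
Δ²: -74, -86, -98, -110, -122
Δ³: -12, -12, -12, -12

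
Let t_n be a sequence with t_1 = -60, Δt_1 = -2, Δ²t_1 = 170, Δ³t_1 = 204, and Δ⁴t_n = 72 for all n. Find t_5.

Build the table forward from the leading diagonal:
Δ⁴: 72, 72, 72, 72, 72
Δ³: 204, 276, 348, 420, 492
Δ²: 170, 374, 650, 998, 1418
Δ: -2, 168, 542, 1192, 2190
t: -60, -62, 106, 648, 1840

1840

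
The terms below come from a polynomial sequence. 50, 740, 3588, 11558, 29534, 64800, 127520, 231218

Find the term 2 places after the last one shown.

690, 2848, 7970, 17976, 35266, 62720, 103698
2158, 5122, 10006, 17290, 27454, 40978
2964, 4884, 7284, 10164, 13524
1920, 2400, 2880, 3360
480, 480, 480
Fifth differences constant at 480.
3360 + 480 = 3840;  13524 + 3840 = 17364;  40978 + 17364 = 58342;  103698 + 58342 = 162040;  231218 + 162040 = 393258
3840 + 480 = 4320;  17364 + 4320 = 21684;  58342 + 21684 = 80026;  162040 + 80026 = 242066;  393258 + 242066 = 635324

635324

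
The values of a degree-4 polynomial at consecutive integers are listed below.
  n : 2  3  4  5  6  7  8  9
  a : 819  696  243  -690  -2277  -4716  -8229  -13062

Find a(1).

D1: -123  -453  -933  -1587  -2439  -3513  -4833
D2: -330  -480  -654  -852  -1074  -1320
D3: -150  -174  -198  -222  -246
D4: -24  -24  -24  -24
The fourth differences are constant at -24.
Work back: -150 + 24 = -126;  -330 + 126 = -204;  -123 + 204 = 81;  819 − 81 = 738

738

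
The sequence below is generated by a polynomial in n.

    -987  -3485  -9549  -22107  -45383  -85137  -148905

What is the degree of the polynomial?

-2498, -6064, -12558, -23276, -39754, -63768
-3566, -6494, -10718, -16478, -24014
-2928, -4224, -5760, -7536
-1296, -1536, -1776
-240, -240
The fifth differences are constant, so the polynomial has degree 5.

5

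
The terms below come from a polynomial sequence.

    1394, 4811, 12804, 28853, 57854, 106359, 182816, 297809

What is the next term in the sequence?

464298

3417 , 7993 , 16049 , 29001 , 48505 , 76457 , 114993
4576 , 8056 , 12952 , 19504 , 27952 , 38536
3480 , 4896 , 6552 , 8448 , 10584
1416 , 1656 , 1896 , 2136
240 , 240 , 240
Constant fifth difference = 240, so extend:
2136 + 240 = 2376;  10584 + 2376 = 12960;  38536 + 12960 = 51496;  114993 + 51496 = 166489;  297809 + 166489 = 464298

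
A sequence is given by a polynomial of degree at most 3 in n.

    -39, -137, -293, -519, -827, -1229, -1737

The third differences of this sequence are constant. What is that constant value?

-12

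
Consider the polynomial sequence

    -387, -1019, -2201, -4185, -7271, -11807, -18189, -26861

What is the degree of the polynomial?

4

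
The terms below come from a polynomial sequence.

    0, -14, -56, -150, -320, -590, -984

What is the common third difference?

-24

First differences: -14, -42, -94, -170, -270, -394
Second differences: -28, -52, -76, -100, -124
Third differences: -24, -24, -24, -24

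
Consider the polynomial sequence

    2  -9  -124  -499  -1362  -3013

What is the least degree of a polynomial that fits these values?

4

D1: -11, -115, -375, -863, -1651
D2: -104, -260, -488, -788
D3: -156, -228, -300
D4: -72, -72
The fourth differences are constant, so the polynomial has degree 4.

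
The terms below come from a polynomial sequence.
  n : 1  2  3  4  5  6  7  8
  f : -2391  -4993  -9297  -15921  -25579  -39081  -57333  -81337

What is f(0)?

-969

Δ: -2602, -4304, -6624, -9658, -13502, -18252, -24004
Δ²: -1702, -2320, -3034, -3844, -4750, -5752
Δ³: -618, -714, -810, -906, -1002
Δ⁴: -96, -96, -96, -96
The fourth differences are constant at -96.
Work back: -618 + 96 = -522;  -1702 + 522 = -1180;  -2602 + 1180 = -1422;  -2391 + 1422 = -969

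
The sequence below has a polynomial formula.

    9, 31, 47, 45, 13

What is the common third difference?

-12

First differences: 22, 16, -2, -32
Second differences: -6, -18, -30
Third differences: -12, -12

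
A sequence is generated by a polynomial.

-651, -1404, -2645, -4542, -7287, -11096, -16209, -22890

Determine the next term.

-753 , -1241 , -1897 , -2745 , -3809 , -5113 , -6681
-488 , -656 , -848 , -1064 , -1304 , -1568
-168 , -192 , -216 , -240 , -264
-24 , -24 , -24 , -24
Constant fourth difference = -24, so extend:
-264 − 24 = -288;  -1568 − 288 = -1856;  -6681 − 1856 = -8537;  -22890 − 8537 = -31427

-31427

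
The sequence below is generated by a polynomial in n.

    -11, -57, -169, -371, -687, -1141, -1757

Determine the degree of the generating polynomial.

3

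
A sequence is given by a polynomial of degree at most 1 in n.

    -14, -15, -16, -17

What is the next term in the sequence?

-18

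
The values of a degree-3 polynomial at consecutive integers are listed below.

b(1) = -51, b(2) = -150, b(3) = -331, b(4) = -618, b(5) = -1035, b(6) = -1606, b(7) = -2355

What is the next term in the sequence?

-3306

First differences: -99 , -181 , -287 , -417 , -571 , -749
Second differences: -82 , -106 , -130 , -154 , -178
Third differences: -24 , -24 , -24 , -24
Third differences constant at -24.
-178 − 24 = -202;  -749 − 202 = -951;  -2355 − 951 = -3306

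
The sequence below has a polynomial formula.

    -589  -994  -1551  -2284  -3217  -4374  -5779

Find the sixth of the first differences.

D1: -405, -557, -733, -933, -1157, -1405
D2: -152, -176, -200, -224, -248
D3: -24, -24, -24, -24

-1405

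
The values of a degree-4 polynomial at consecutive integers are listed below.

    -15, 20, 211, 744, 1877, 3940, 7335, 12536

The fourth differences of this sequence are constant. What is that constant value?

First differences: 35, 191, 533, 1133, 2063, 3395, 5201
Second differences: 156, 342, 600, 930, 1332, 1806
Third differences: 186, 258, 330, 402, 474
Fourth differences: 72, 72, 72, 72

72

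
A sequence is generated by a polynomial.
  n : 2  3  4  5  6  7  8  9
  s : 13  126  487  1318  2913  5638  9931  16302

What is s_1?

113, 361, 831, 1595, 2725, 4293, 6371
248, 470, 764, 1130, 1568, 2078
222, 294, 366, 438, 510
72, 72, 72, 72
The fourth differences are constant at 72.
Work back: 222 − 72 = 150;  248 − 150 = 98;  113 − 98 = 15;  13 − 15 = -2

-2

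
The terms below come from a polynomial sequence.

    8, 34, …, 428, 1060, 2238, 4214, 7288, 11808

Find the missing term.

Using the last 6 terms:
D1: 632, 1178, 1976, 3074, 4520
D2: 546, 798, 1098, 1446
D3: 252, 300, 348
D4: 48, 48
Constant fourth difference = 48.
Extend backward: 252 − 48 = 204;  546 − 204 = 342;  632 − 342 = 290;  428 − 290 = 138

138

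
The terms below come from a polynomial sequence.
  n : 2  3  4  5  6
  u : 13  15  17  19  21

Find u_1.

Δ: 2  2  2  2
The first differences are constant at 2.
Work back: 13 − 2 = 11

11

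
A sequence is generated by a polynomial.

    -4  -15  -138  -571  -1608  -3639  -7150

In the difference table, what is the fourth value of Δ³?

First differences: -11, -123, -433, -1037, -2031, -3511
Second differences: -112, -310, -604, -994, -1480
Third differences: -198, -294, -390, -486
Fourth differences: -96, -96, -96

-486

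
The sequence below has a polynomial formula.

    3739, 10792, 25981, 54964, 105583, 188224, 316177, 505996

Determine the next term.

7053, 15189, 28983, 50619, 82641, 127953, 189819
8136, 13794, 21636, 32022, 45312, 61866
5658, 7842, 10386, 13290, 16554
2184, 2544, 2904, 3264
360, 360, 360
The fifth differences are constant (360).
3264 + 360 = 3624;  16554 + 3624 = 20178;  61866 + 20178 = 82044;  189819 + 82044 = 271863;  505996 + 271863 = 777859

777859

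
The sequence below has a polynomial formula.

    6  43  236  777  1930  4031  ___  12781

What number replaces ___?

7488

Using the first 6 terms:
37, 193, 541, 1153, 2101
156, 348, 612, 948
192, 264, 336
72, 72
Constant fourth difference = 72.
Extend forward: 336 + 72 = 408;  948 + 408 = 1356;  2101 + 1356 = 3457;  4031 + 3457 = 7488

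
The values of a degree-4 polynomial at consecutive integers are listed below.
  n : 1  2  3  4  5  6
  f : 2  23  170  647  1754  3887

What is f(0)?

First differences: 21  147  477  1107  2133
Second differences: 126  330  630  1026
Third differences: 204  300  396
Fourth differences: 96  96
The fourth differences are constant at 96.
Work back: 204 − 96 = 108;  126 − 108 = 18;  21 − 18 = 3;  2 − 3 = -1

-1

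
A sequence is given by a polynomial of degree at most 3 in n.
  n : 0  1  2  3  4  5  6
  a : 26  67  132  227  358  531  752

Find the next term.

1027

First differences: 41, 65, 95, 131, 173, 221
Second differences: 24, 30, 36, 42, 48
Third differences: 6, 6, 6, 6
Third differences constant at 6.
48 + 6 = 54;  221 + 54 = 275;  752 + 275 = 1027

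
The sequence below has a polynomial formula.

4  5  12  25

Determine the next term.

D1: 1  7  13
D2: 6  6
Second differences constant at 6.
13 + 6 = 19;  25 + 19 = 44

44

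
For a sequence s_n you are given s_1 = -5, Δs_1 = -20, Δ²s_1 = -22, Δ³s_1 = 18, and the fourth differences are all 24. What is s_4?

-113

Build the table forward from the leading diagonal:
Fourth differences: 24, 24, 24, 24
Third differences: 18, 42, 66, 90
Second differences: -22, -4, 38, 104
First differences: -20, -42, -46, -8
s: -5, -25, -67, -113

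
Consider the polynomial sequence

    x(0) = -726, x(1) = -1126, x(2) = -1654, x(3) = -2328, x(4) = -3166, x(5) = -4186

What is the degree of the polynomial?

Δ: -400, -528, -674, -838, -1020
Δ²: -128, -146, -164, -182
Δ³: -18, -18, -18
The third differences are constant, so the polynomial has degree 3.

3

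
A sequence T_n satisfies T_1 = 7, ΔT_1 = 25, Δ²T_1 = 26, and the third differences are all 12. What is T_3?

Build the table forward from the leading diagonal:
Δ³: 12  12  12
Δ²: 26  38  50
Δ: 25  51  89
T: 7  32  83

83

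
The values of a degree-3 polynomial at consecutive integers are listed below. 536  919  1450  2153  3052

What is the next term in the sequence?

4171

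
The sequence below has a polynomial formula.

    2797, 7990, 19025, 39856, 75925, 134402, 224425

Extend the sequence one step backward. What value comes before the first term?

First differences: 5193  11035  20831  36069  58477  90023
Second differences: 5842  9796  15238  22408  31546
Third differences: 3954  5442  7170  9138
Fourth differences: 1488  1728  1968
Fifth differences: 240  240
The fifth differences are constant at 240.
Work back: 1488 − 240 = 1248;  3954 − 1248 = 2706;  5842 − 2706 = 3136;  5193 − 3136 = 2057;  2797 − 2057 = 740

740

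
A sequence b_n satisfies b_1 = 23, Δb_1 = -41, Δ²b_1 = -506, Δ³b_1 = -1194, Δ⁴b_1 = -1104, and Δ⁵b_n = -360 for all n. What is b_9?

Build the table forward from the leading diagonal:
D5: -360  -360  -360  -360  -360  -360  -360  -360  -360
D4: -1104  -1464  -1824  -2184  -2544  -2904  -3264  -3624  -3984
D3: -1194  -2298  -3762  -5586  -7770  -10314  -13218  -16482  -20106
D2: -506  -1700  -3998  -7760  -13346  -21116  -31430  -44648  -61130
D1: -41  -547  -2247  -6245  -14005  -27351  -48467  -79897  -124545
b: 23  -18  -565  -2812  -9057  -23062  -50413  -98880  -178777

-178777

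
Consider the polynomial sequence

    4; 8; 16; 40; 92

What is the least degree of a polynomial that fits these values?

D1: 4, 8, 24, 52
D2: 4, 16, 28
D3: 12, 12
The third differences are constant, so the polynomial has degree 3.

3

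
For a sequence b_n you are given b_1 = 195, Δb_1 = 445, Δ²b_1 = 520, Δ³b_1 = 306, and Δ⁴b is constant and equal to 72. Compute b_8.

Build the table forward from the leading diagonal:
Δ⁴: 72, 72, 72, 72, 72, 72, 72, 72
Δ³: 306, 378, 450, 522, 594, 666, 738, 810
Δ²: 520, 826, 1204, 1654, 2176, 2770, 3436, 4174
Δ: 445, 965, 1791, 2995, 4649, 6825, 9595, 13031
b: 195, 640, 1605, 3396, 6391, 11040, 17865, 27460

27460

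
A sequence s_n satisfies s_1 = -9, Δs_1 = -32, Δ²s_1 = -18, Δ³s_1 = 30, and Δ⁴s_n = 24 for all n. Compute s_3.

Build the table forward from the leading diagonal:
Fourth differences: 24, 24, 24
Third differences: 30, 54, 78
Second differences: -18, 12, 66
First differences: -32, -50, -38
s: -9, -41, -91

-91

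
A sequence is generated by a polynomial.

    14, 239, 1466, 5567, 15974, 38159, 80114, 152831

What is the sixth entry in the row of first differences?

41955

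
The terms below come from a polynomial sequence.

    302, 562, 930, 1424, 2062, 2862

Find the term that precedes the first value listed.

First differences: 260  368  494  638  800
Second differences: 108  126  144  162
Third differences: 18  18  18
The third differences are constant at 18.
Work back: 108 − 18 = 90;  260 − 90 = 170;  302 − 170 = 132

132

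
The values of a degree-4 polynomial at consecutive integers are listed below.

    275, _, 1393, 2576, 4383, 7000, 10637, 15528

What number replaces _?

Using the last 6 terms:
1183  1807  2617  3637  4891
624  810  1020  1254
186  210  234
24  24
Constant fourth difference = 24.
Extend backward: 186 − 24 = 162;  624 − 162 = 462;  1183 − 462 = 721;  1393 − 721 = 672

672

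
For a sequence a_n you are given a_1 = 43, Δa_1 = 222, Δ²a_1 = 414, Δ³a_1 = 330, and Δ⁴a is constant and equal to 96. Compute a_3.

901

Build the table forward from the leading diagonal:
Fourth differences: 96, 96, 96
Third differences: 330, 426, 522
Second differences: 414, 744, 1170
First differences: 222, 636, 1380
a: 43, 265, 901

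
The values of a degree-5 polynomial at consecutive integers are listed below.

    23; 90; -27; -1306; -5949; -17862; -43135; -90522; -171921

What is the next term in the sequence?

67  -117  -1279  -4643  -11913  -25273  -47387  -81399
-184  -1162  -3364  -7270  -13360  -22114  -34012
-978  -2202  -3906  -6090  -8754  -11898
-1224  -1704  -2184  -2664  -3144
-480  -480  -480  -480
Fifth differences constant at -480.
-3144 − 480 = -3624;  -11898 − 3624 = -15522;  -34012 − 15522 = -49534;  -81399 − 49534 = -130933;  -171921 − 130933 = -302854

-302854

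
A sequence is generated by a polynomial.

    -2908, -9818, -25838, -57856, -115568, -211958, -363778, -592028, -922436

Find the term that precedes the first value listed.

-548

First differences: -6910, -16020, -32018, -57712, -96390, -151820, -228250, -330408
Second differences: -9110, -15998, -25694, -38678, -55430, -76430, -102158
Third differences: -6888, -9696, -12984, -16752, -21000, -25728
Fourth differences: -2808, -3288, -3768, -4248, -4728
Fifth differences: -480, -480, -480, -480
The fifth differences are constant at -480.
Work back: -2808 + 480 = -2328;  -6888 + 2328 = -4560;  -9110 + 4560 = -4550;  -6910 + 4550 = -2360;  -2908 + 2360 = -548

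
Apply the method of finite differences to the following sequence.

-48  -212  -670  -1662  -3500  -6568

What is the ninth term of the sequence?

-28072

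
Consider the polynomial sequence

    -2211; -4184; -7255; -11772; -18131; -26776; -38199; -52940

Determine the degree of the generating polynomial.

4

-1973, -3071, -4517, -6359, -8645, -11423, -14741
-1098, -1446, -1842, -2286, -2778, -3318
-348, -396, -444, -492, -540
-48, -48, -48, -48
The fourth differences are constant, so the polynomial has degree 4.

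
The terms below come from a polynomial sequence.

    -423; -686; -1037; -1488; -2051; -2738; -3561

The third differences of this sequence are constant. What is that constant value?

-12

Δ: -263, -351, -451, -563, -687, -823
Δ²: -88, -100, -112, -124, -136
Δ³: -12, -12, -12, -12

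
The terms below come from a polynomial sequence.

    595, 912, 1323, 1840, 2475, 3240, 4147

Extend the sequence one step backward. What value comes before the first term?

360

317, 411, 517, 635, 765, 907
94, 106, 118, 130, 142
12, 12, 12, 12
The third differences are constant at 12.
Work back: 94 − 12 = 82;  317 − 82 = 235;  595 − 235 = 360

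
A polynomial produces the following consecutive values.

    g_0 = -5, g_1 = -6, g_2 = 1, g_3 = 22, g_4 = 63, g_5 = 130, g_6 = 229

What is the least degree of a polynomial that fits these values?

Δ: -1, 7, 21, 41, 67, 99
Δ²: 8, 14, 20, 26, 32
Δ³: 6, 6, 6, 6
The third differences are constant, so the polynomial has degree 3.

3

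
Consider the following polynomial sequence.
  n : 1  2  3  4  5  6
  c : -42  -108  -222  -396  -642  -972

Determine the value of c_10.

-3372

D1: -66, -114, -174, -246, -330
D2: -48, -60, -72, -84
D3: -12, -12, -12
The third differences are constant (-12).
-84 − 12 = -96;  -330 − 96 = -426;  -972 − 426 = -1398
-96 − 12 = -108;  -426 − 108 = -534;  -1398 − 534 = -1932
-108 − 12 = -120;  -534 − 120 = -654;  -1932 − 654 = -2586
-120 − 12 = -132;  -654 − 132 = -786;  -2586 − 786 = -3372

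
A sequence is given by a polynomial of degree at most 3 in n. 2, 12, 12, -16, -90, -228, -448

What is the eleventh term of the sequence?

-2508

Δ: 10, 0, -28, -74, -138, -220
Δ²: -10, -28, -46, -64, -82
Δ³: -18, -18, -18, -18
The third differences are constant (-18).
-82 − 18 = -100;  -220 − 100 = -320;  -448 − 320 = -768
-100 − 18 = -118;  -320 − 118 = -438;  -768 − 438 = -1206
-118 − 18 = -136;  -438 − 136 = -574;  -1206 − 574 = -1780
-136 − 18 = -154;  -574 − 154 = -728;  -1780 − 728 = -2508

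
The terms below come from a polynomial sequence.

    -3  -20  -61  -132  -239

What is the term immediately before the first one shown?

-4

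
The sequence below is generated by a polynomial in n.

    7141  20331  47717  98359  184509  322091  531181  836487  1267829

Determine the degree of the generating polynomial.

5

Δ: 13190, 27386, 50642, 86150, 137582, 209090, 305306, 431342
Δ²: 14196, 23256, 35508, 51432, 71508, 96216, 126036
Δ³: 9060, 12252, 15924, 20076, 24708, 29820
Δ⁴: 3192, 3672, 4152, 4632, 5112
Δ⁵: 480, 480, 480, 480
The fifth differences are constant, so the polynomial has degree 5.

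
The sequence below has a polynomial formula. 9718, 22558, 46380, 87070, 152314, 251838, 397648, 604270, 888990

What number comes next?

D1: 12840, 23822, 40690, 65244, 99524, 145810, 206622, 284720
D2: 10982, 16868, 24554, 34280, 46286, 60812, 78098
D3: 5886, 7686, 9726, 12006, 14526, 17286
D4: 1800, 2040, 2280, 2520, 2760
D5: 240, 240, 240, 240
Fifth differences constant at 240.
2760 + 240 = 3000;  17286 + 3000 = 20286;  78098 + 20286 = 98384;  284720 + 98384 = 383104;  888990 + 383104 = 1272094

1272094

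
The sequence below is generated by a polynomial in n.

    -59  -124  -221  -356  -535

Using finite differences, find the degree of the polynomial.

3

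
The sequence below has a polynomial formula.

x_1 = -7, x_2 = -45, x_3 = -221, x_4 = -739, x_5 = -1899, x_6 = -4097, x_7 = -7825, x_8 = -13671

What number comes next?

-22319

Δ: -38 , -176 , -518 , -1160 , -2198 , -3728 , -5846
Δ²: -138 , -342 , -642 , -1038 , -1530 , -2118
Δ³: -204 , -300 , -396 , -492 , -588
Δ⁴: -96 , -96 , -96 , -96
Constant fourth difference = -96, so extend:
-588 − 96 = -684;  -2118 − 684 = -2802;  -5846 − 2802 = -8648;  -13671 − 8648 = -22319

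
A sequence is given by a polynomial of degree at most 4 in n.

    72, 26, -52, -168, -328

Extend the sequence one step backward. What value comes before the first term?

-46  -78  -116  -160
-32  -38  -44
-6  -6
The third differences are constant at -6.
Work back: -32 + 6 = -26;  -46 + 26 = -20;  72 + 20 = 92

92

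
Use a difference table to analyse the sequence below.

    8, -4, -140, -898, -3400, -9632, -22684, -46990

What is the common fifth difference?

D1: -12, -136, -758, -2502, -6232, -13052, -24306
D2: -124, -622, -1744, -3730, -6820, -11254
D3: -498, -1122, -1986, -3090, -4434
D4: -624, -864, -1104, -1344
D5: -240, -240, -240

-240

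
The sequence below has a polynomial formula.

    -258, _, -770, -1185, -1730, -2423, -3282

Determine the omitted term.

-467

Using the last 5 terms:
First differences: -415  -545  -693  -859
Second differences: -130  -148  -166
Third differences: -18  -18
Constant third difference = -18.
Extend backward: -130 + 18 = -112;  -415 + 112 = -303;  -770 + 303 = -467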